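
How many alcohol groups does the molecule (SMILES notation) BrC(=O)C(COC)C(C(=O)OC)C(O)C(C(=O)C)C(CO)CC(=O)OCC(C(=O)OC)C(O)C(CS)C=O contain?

Taking each segment in turn:
  BrCO: –C(=O)Br: carbonyl C bonded to C and to a halogen → acyl halide (not alkyl halide).
  CH(CH2OCH3): pendant –CH2OCH3: C–O–C linkage → ether.
  CH(COOCH3): pendant –COOCH3: carbonyl C bonded to C and –OCH3 → ester.
  CH(OH): –OH on an sp³ carbon → alcohol (secondary).
  CH(COCH3): pendant –COCH3: carbonyl C bonded to two carbons → ketone.
  CH(CH2OH): pendant –CH2OH on an sp³ backbone C → alcohol.
  CH2COOCH2: –C(=O)–O–C with C on the carbonyl side → ester.
  CH(COOCH3): pendant –COOCH3: carbonyl C bonded to C and –OCH3 → ester.
  CH(OH): –OH on an sp³ carbon → alcohol (secondary).
  CH(CH2SH): pendant –CH2SH → thiol.
  CHO: terminal –CHO: carbonyl C bonded to H and C → aldehyde.
Alcohol appears at: CH(OH), CH(CH2OH), CH(OH) → 3.

3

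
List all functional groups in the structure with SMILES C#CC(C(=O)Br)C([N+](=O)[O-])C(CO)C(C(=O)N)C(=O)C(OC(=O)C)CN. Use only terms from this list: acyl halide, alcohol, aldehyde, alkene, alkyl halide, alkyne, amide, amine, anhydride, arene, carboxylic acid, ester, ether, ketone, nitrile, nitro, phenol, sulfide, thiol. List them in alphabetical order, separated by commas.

C≡C triple bond → alkyne.
pendant –C(=O)X: carbonyl C bonded to C and halogen → acyl halide.
–NO2 on an sp³ carbon → nitro (the N=O is not a carbonyl).
pendant –CH2OH on an sp³ backbone C → alcohol.
pendant –CONH2: carbonyl C bonded to C and N → amide.
–C(=O)– with carbon on both sides → ketone.
pendant –OC(=O)CH3: an acyloxy group → ester.
–NH2 on an sp³ carbon with no adjacent C=O → amine.

acyl halide, alcohol, alkyne, amide, amine, ester, ketone, nitro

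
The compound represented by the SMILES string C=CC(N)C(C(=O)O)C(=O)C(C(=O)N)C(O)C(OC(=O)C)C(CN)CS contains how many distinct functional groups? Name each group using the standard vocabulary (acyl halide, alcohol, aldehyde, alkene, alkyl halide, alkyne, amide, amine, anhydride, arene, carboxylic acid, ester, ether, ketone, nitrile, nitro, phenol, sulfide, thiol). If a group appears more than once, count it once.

8

C=C double bond → alkene.
–NH2 on an sp³ carbon with no adjacent C=O → amine.
pendant –COOH: carbonyl C bonded to C and –OH → carboxylic acid.
–C(=O)– with carbon on both sides → ketone.
pendant –CONH2: carbonyl C bonded to C and N → amide.
–OH on an sp³ carbon → alcohol (secondary).
pendant –OC(=O)CH3: an acyloxy group → ester.
pendant –CH2NH2: N on sp³ C, no adjacent C=O → amine.
–SH on an sp³ carbon → thiol.
Distinct types present: alcohol, alkene, amide, amine, carboxylic acid, ester, ketone, thiol.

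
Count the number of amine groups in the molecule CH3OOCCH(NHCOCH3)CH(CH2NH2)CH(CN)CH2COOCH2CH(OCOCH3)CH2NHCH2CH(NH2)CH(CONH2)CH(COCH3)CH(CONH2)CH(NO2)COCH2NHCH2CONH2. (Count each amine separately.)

4

Working along the chain:
  CH3OOC: CH3O–C(=O)–: carbonyl C bonded to C and to –OCH3 → ester (not ketone + ether).
  CH(NHCOCH3): pendant –NHC(=O)CH3: N bonded to a carbonyl → amide (not amine).
  CH(CH2NH2): pendant –CH2NH2: N on sp³ C, no adjacent C=O → amine.
  CH(CN): pendant –C≡N: nitrile.
  CH2COOCH2: –C(=O)–O–C with C on the carbonyl side → ester.
  CH(OCOCH3): pendant –OC(=O)CH3: an acyloxy group → ester.
  CH2NHCH2: C–N–C with sp³ carbons and no adjacent C=O → amine (secondary).
  CH(NH2): –NH2 on an sp³ carbon with no adjacent C=O → amine.
  CH(CONH2): pendant –CONH2: carbonyl C bonded to C and N → amide.
  CH(COCH3): pendant –COCH3: carbonyl C bonded to two carbons → ketone.
  CH(CONH2): pendant –CONH2: carbonyl C bonded to C and N → amide.
  CH(NO2): –NO2 on an sp³ carbon → nitro (the N=O is not a carbonyl).
  CO: –C(=O)– with carbon on both sides → ketone.
  CH2NHCH2: C–N–C with sp³ carbons and no adjacent C=O → amine (secondary).
  CONH2: –C(=O)NH2: carbonyl C bonded to C and to N → amide (the N is not a separate amine).
Amine appears at: CH(CH2NH2), CH2NHCH2, CH(NH2), CH2NHCH2 → 4.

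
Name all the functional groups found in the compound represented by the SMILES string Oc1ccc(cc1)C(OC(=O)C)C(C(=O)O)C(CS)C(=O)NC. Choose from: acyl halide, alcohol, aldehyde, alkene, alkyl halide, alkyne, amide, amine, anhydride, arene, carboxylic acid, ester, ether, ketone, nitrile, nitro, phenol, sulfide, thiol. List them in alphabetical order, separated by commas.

amide, arene, carboxylic acid, ester, phenol, thiol

Taking each segment in turn:
  HOC6H4: –OH attached directly to an aromatic ring → phenol (not alcohol); the ring itself is an arene.
  CH(OCOCH3): pendant –OC(=O)CH3: an acyloxy group → ester.
  CH(COOH): pendant –COOH: carbonyl C bonded to C and –OH → carboxylic acid.
  CH(CH2SH): pendant –CH2SH → thiol.
  CONHCH3: –C(=O)NHCH3: carbonyl C bonded to C and to N → amide (the N is not an amine).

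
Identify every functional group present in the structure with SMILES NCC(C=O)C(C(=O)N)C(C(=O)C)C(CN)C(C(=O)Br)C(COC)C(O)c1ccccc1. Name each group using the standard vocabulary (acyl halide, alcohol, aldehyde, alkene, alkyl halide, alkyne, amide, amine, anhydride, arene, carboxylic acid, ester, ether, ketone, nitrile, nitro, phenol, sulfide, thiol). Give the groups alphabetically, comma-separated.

acyl halide, alcohol, aldehyde, amide, amine, arene, ether, ketone

–NH2 on an sp³ carbon with no adjacent C=O → amine.
pendant –CHO: carbonyl C bonded to C and H → aldehyde.
pendant –CONH2: carbonyl C bonded to C and N → amide.
pendant –COCH3: carbonyl C bonded to two carbons → ketone.
pendant –CH2NH2: N on sp³ C, no adjacent C=O → amine.
pendant –C(=O)X: carbonyl C bonded to C and halogen → acyl halide.
pendant –CH2OCH3: C–O–C linkage → ether.
–OH on an sp³ carbon → alcohol (secondary).
–C6H5 phenyl ring → arene.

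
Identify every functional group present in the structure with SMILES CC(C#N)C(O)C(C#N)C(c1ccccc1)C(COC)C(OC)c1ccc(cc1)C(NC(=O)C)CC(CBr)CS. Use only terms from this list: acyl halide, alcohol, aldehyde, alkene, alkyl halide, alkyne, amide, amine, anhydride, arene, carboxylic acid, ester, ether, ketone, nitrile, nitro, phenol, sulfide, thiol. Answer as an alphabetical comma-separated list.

alcohol, alkyl halide, amide, arene, ether, nitrile, thiol

pendant –C≡N: nitrile.
–OH on an sp³ carbon → alcohol (secondary).
pendant –C≡N: nitrile.
pendant –C6H5: benzene ring → arene.
pendant –CH2OCH3: C–O–C linkage → ether.
pendant –OCH3: C–O–C with sp³ C, no adjacent C=O → ether.
para-disubstituted benzene ring → arene.
pendant –NHC(=O)CH3: N bonded to a carbonyl → amide (not amine).
pendant –CH2X: halogen on sp³ carbon → alkyl halide.
–SH on an sp³ carbon → thiol.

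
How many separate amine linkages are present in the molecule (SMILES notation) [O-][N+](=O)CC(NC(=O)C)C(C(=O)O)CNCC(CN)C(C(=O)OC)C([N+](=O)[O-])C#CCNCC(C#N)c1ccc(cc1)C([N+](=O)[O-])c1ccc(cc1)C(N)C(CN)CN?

6

–NO2 on carbon → nitro group.
pendant –NHC(=O)CH3: N bonded to a carbonyl → amide (not amine).
pendant –COOH: carbonyl C bonded to C and –OH → carboxylic acid.
C–N–C with sp³ carbons and no adjacent C=O → amine (secondary).
pendant –CH2NH2: N on sp³ C, no adjacent C=O → amine.
pendant –COOCH3: carbonyl C bonded to C and –OCH3 → ester.
–NO2 on an sp³ carbon → nitro (the N=O is not a carbonyl).
C≡C triple bond → alkyne.
C–N–C with sp³ carbons and no adjacent C=O → amine (secondary).
pendant –C≡N: nitrile.
para-disubstituted benzene ring → arene.
–NO2 on an sp³ carbon → nitro (the N=O is not a carbonyl).
para-disubstituted benzene ring → arene.
–NH2 on an sp³ carbon with no adjacent C=O → amine.
pendant –CH2NH2: N on sp³ C, no adjacent C=O → amine.
–NH2 on an sp³ carbon with no adjacent C=O → amine.
Amine appears at: CH2NHCH2, CH(CH2NH2), CH2NHCH2, CH(NH2), CH(CH2NH2), CH2NH2 → 6.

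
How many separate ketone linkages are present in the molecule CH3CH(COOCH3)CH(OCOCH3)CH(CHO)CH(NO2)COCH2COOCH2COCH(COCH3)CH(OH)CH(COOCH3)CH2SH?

3

Taking each segment in turn:
  CH(COOCH3): pendant –COOCH3: carbonyl C bonded to C and –OCH3 → ester.
  CH(OCOCH3): pendant –OC(=O)CH3: an acyloxy group → ester.
  CH(CHO): pendant –CHO: carbonyl C bonded to C and H → aldehyde.
  CH(NO2): –NO2 on an sp³ carbon → nitro (the N=O is not a carbonyl).
  CO: –C(=O)– with carbon on both sides → ketone.
  CH2COOCH2: –C(=O)–O–C with C on the carbonyl side → ester.
  CO: –C(=O)– with carbon on both sides → ketone.
  CH(COCH3): pendant –COCH3: carbonyl C bonded to two carbons → ketone.
  CH(OH): –OH on an sp³ carbon → alcohol (secondary).
  CH(COOCH3): pendant –COOCH3: carbonyl C bonded to C and –OCH3 → ester.
  CH2SH: –SH on an sp³ carbon → thiol.
Ketone appears at: CO, CO, CH(COCH3) → 3.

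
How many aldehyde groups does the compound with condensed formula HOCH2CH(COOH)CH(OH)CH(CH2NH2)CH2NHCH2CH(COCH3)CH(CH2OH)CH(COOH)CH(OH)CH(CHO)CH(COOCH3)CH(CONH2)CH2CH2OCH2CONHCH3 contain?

Working along the chain:
  HOCH2: HO– on an sp³ carbon → alcohol.
  CH(COOH): pendant –COOH: carbonyl C bonded to C and –OH → carboxylic acid.
  CH(OH): –OH on an sp³ carbon → alcohol (secondary).
  CH(CH2NH2): pendant –CH2NH2: N on sp³ C, no adjacent C=O → amine.
  CH2NHCH2: C–N–C with sp³ carbons and no adjacent C=O → amine (secondary).
  CH(COCH3): pendant –COCH3: carbonyl C bonded to two carbons → ketone.
  CH(CH2OH): pendant –CH2OH on an sp³ backbone C → alcohol.
  CH(COOH): pendant –COOH: carbonyl C bonded to C and –OH → carboxylic acid.
  CH(OH): –OH on an sp³ carbon → alcohol (secondary).
  CH(CHO): pendant –CHO: carbonyl C bonded to C and H → aldehyde.
  CH(COOCH3): pendant –COOCH3: carbonyl C bonded to C and –OCH3 → ester.
  CH(CONH2): pendant –CONH2: carbonyl C bonded to C and N → amide.
  CH2OCH2: C–O–C with sp³ carbons on both sides and no adjacent C=O → ether.
  CONHCH3: –C(=O)NHCH3: carbonyl C bonded to C and to N → amide (the N is not an amine).
Aldehyde appears at: CH(CHO) → 1.

1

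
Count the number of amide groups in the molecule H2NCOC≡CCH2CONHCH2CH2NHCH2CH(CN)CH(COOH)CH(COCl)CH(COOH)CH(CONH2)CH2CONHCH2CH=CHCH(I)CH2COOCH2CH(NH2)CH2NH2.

4

–C(=O)NH2: carbonyl C bonded to C and to N → amide (the N is not a separate amine).
C≡C triple bond → alkyne.
–C(=O)–N– linkage → amide (the N is not an amine).
C–N–C with sp³ carbons and no adjacent C=O → amine (secondary).
pendant –C≡N: nitrile.
pendant –COOH: carbonyl C bonded to C and –OH → carboxylic acid.
pendant –C(=O)X: carbonyl C bonded to C and halogen → acyl halide.
pendant –COOH: carbonyl C bonded to C and –OH → carboxylic acid.
pendant –CONH2: carbonyl C bonded to C and N → amide.
–C(=O)–N– linkage → amide (the N is not an amine).
C=C double bond → alkene.
halogen on an sp³ carbon → alkyl halide.
–C(=O)–O–C with C on the carbonyl side → ester.
–NH2 on an sp³ carbon with no adjacent C=O → amine.
–NH2 on an sp³ carbon with no adjacent C=O → amine.
Amide appears at: H2NCO, CH2CONHCH2, CH(CONH2), CH2CONHCH2 → 4.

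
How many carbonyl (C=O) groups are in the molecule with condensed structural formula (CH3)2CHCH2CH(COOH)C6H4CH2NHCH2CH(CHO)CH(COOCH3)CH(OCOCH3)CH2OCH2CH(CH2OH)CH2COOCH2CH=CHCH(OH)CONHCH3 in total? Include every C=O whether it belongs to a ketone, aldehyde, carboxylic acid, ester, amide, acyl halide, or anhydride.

CH(COOH): carboxylic acid, 1 C=O (running total 1).
CH(CHO): aldehyde, 1 C=O (running total 2).
CH(COOCH3): ester, 1 C=O (running total 3).
CH(OCOCH3): ester, 1 C=O (running total 4).
CH2COOCH2: ester, 1 C=O (running total 5).
CONHCH3: amide, 1 C=O (running total 6).

6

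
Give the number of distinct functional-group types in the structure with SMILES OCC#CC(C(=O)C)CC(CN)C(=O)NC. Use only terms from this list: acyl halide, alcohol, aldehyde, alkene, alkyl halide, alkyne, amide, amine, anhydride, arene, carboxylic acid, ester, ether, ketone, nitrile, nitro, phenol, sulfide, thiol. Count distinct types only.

HO– on an sp³ carbon → alcohol.
C≡C triple bond → alkyne.
pendant –COCH3: carbonyl C bonded to two carbons → ketone.
pendant –CH2NH2: N on sp³ C, no adjacent C=O → amine.
–C(=O)NHCH3: carbonyl C bonded to C and to N → amide (the N is not an amine).
Distinct types present: alcohol, alkyne, amide, amine, ketone.

5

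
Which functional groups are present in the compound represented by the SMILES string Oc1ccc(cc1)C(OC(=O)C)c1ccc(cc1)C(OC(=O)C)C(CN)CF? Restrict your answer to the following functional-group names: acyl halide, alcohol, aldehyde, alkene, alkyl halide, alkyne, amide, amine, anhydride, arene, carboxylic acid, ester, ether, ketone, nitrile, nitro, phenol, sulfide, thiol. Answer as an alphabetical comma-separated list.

Working along the chain:
  HOC6H4: –OH attached directly to an aromatic ring → phenol (not alcohol); the ring itself is an arene.
  CH(OCOCH3): pendant –OC(=O)CH3: an acyloxy group → ester.
  C6H4: para-disubstituted benzene ring → arene.
  CH(OCOCH3): pendant –OC(=O)CH3: an acyloxy group → ester.
  CH(CH2NH2): pendant –CH2NH2: N on sp³ C, no adjacent C=O → amine.
  CH2F: halogen on an sp³ carbon → alkyl halide.

alkyl halide, amine, arene, ester, phenol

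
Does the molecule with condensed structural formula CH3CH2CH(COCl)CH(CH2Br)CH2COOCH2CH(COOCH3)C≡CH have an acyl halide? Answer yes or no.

Taking each segment in turn:
  CH(COCl): pendant –C(=O)X: carbonyl C bonded to C and halogen → acyl halide.
  CH(CH2Br): pendant –CH2X: halogen on sp³ carbon → alkyl halide.
  CH2COOCH2: –C(=O)–O–C with C on the carbonyl side → ester.
  CH(COOCH3): pendant –COOCH3: carbonyl C bonded to C and –OCH3 → ester.
  C≡CH: C≡C triple bond → alkyne.
The CH(COCl) segment supplies the acyl halide: pendant –C(=O)X: carbonyl C bonded to C and halogen → acyl halide.

yes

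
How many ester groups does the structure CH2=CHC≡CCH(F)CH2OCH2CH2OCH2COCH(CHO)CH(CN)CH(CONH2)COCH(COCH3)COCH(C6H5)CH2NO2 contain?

0

Taking each segment in turn:
  CH2=CH: C=C double bond → alkene.
  C≡C: C≡C triple bond → alkyne.
  CH(F): halogen on an sp³ carbon → alkyl halide.
  CH2OCH2: C–O–C with sp³ carbons on both sides and no adjacent C=O → ether.
  CH2OCH2: C–O–C with sp³ carbons on both sides and no adjacent C=O → ether.
  CO: –C(=O)– with carbon on both sides → ketone.
  CH(CHO): pendant –CHO: carbonyl C bonded to C and H → aldehyde.
  CH(CN): pendant –C≡N: nitrile.
  CH(CONH2): pendant –CONH2: carbonyl C bonded to C and N → amide.
  CO: –C(=O)– with carbon on both sides → ketone.
  CH(COCH3): pendant –COCH3: carbonyl C bonded to two carbons → ketone.
  CO: –C(=O)– with carbon on both sides → ketone.
  CH(C6H5): pendant –C6H5: benzene ring → arene.
  CH2NO2: –NO2 on carbon → nitro group.
No segment is a ester: CH2OCH2 is ether, not ester; CH2OCH2 is ether, not ester; CO is ketone, not ester. → 0.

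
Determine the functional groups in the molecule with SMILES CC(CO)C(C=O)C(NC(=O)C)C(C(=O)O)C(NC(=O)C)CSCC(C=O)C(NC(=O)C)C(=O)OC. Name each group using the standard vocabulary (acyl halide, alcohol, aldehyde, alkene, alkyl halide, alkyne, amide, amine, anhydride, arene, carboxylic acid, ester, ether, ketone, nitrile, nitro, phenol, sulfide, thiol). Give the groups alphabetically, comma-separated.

Taking each segment in turn:
  CH(CH2OH): pendant –CH2OH on an sp³ backbone C → alcohol.
  CH(CHO): pendant –CHO: carbonyl C bonded to C and H → aldehyde.
  CH(NHCOCH3): pendant –NHC(=O)CH3: N bonded to a carbonyl → amide (not amine).
  CH(COOH): pendant –COOH: carbonyl C bonded to C and –OH → carboxylic acid.
  CH(NHCOCH3): pendant –NHC(=O)CH3: N bonded to a carbonyl → amide (not amine).
  CH2SCH2: C–S–C linkage → sulfide (thioether).
  CH(CHO): pendant –CHO: carbonyl C bonded to C and H → aldehyde.
  CH(NHCOCH3): pendant –NHC(=O)CH3: N bonded to a carbonyl → amide (not amine).
  COOCH3: –C(=O)OCH3: carbonyl C bonded to C and to –OCH3 → ester (not ketone + ether).

alcohol, aldehyde, amide, carboxylic acid, ester, sulfide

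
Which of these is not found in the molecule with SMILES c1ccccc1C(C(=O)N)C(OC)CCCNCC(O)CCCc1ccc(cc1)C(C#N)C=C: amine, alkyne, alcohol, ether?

amine: present (CH2NHCH2 — C–N–C with sp³ carbons and no adjacent C=O → amine (secondary)).
alcohol: present (CH(OH) — –OH on an sp³ carbon → alcohol (secondary)).
ether: present (CH(OCH3) — pendant –OCH3: C–O–C with sp³ C, no adjacent C=O → ether).
alkyne: absent. In CH(CN), the triple bond is C≡N, not C≡C, so it is a nitrile.

alkyne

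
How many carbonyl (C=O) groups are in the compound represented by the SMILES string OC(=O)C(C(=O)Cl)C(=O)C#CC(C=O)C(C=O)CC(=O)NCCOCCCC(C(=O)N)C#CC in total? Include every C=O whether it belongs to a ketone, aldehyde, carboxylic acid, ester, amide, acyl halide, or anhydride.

HOOC: carboxylic acid, 1 C=O (running total 1).
CH(COCl): acyl halide, 1 C=O (running total 2).
CO: ketone, 1 C=O (running total 3).
CH(CHO): aldehyde, 1 C=O (running total 4).
CH(CHO): aldehyde, 1 C=O (running total 5).
CH2CONHCH2: amide, 1 C=O (running total 6).
CH(CONH2): amide, 1 C=O (running total 7).

7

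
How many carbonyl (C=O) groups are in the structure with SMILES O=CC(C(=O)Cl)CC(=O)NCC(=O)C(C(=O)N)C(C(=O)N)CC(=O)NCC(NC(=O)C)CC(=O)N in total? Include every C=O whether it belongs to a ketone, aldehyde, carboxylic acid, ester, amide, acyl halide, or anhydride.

OHC: aldehyde, 1 C=O (running total 1).
CH(COCl): acyl halide, 1 C=O (running total 2).
CH2CONHCH2: amide, 1 C=O (running total 3).
CO: ketone, 1 C=O (running total 4).
CH(CONH2): amide, 1 C=O (running total 5).
CH(CONH2): amide, 1 C=O (running total 6).
CH2CONHCH2: amide, 1 C=O (running total 7).
CH(NHCOCH3): amide, 1 C=O (running total 8).
CONH2: amide, 1 C=O (running total 9).

9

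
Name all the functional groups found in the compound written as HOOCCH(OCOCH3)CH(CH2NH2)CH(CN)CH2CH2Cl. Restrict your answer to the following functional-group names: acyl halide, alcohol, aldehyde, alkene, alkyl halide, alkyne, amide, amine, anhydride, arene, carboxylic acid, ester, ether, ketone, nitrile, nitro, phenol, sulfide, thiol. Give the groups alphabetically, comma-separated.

–COOH: carbonyl C bonded to –OH and C → carboxylic acid (the –OH is not a separate alcohol).
pendant –OC(=O)CH3: an acyloxy group → ester.
pendant –CH2NH2: N on sp³ C, no adjacent C=O → amine.
pendant –C≡N: nitrile.
halogen on an sp³ carbon → alkyl halide.

alkyl halide, amine, carboxylic acid, ester, nitrile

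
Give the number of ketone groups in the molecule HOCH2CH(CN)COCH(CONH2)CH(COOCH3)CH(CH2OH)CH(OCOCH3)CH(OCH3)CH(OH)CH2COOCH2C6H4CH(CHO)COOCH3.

Taking each segment in turn:
  HOCH2: HO– on an sp³ carbon → alcohol.
  CH(CN): pendant –C≡N: nitrile.
  CO: –C(=O)– with carbon on both sides → ketone.
  CH(CONH2): pendant –CONH2: carbonyl C bonded to C and N → amide.
  CH(COOCH3): pendant –COOCH3: carbonyl C bonded to C and –OCH3 → ester.
  CH(CH2OH): pendant –CH2OH on an sp³ backbone C → alcohol.
  CH(OCOCH3): pendant –OC(=O)CH3: an acyloxy group → ester.
  CH(OCH3): pendant –OCH3: C–O–C with sp³ C, no adjacent C=O → ether.
  CH(OH): –OH on an sp³ carbon → alcohol (secondary).
  CH2COOCH2: –C(=O)–O–C with C on the carbonyl side → ester.
  C6H4: para-disubstituted benzene ring → arene.
  CH(CHO): pendant –CHO: carbonyl C bonded to C and H → aldehyde.
  COOCH3: –C(=O)OCH3: carbonyl C bonded to C and to –OCH3 → ester (not ketone + ether).
Ketone appears at: CO → 1.

1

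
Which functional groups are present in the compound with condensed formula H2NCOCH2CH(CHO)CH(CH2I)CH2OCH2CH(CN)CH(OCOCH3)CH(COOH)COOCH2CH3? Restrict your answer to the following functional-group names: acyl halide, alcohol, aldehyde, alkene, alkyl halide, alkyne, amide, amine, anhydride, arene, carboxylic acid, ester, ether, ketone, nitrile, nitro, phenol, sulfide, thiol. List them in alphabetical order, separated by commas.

Working along the chain:
  H2NCO: –C(=O)NH2: carbonyl C bonded to C and to N → amide (the N is not a separate amine).
  CH(CHO): pendant –CHO: carbonyl C bonded to C and H → aldehyde.
  CH(CH2I): pendant –CH2X: halogen on sp³ carbon → alkyl halide.
  CH2OCH2: C–O–C with sp³ carbons on both sides and no adjacent C=O → ether.
  CH(CN): pendant –C≡N: nitrile.
  CH(OCOCH3): pendant –OC(=O)CH3: an acyloxy group → ester.
  CH(COOH): pendant –COOH: carbonyl C bonded to C and –OH → carboxylic acid.
  COOCH2CH3: –C(=O)OCH2CH3: carbonyl C bonded to C and to –OEt → ester.

aldehyde, alkyl halide, amide, carboxylic acid, ester, ether, nitrile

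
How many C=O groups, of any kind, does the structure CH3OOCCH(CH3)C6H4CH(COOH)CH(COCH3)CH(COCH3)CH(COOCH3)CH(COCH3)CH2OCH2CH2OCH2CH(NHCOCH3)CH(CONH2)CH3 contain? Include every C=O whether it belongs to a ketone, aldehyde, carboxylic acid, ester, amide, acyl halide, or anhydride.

CH3OOC: ester, 1 C=O (running total 1).
CH(COOH): carboxylic acid, 1 C=O (running total 2).
CH(COCH3): ketone, 1 C=O (running total 3).
CH(COCH3): ketone, 1 C=O (running total 4).
CH(COOCH3): ester, 1 C=O (running total 5).
CH(COCH3): ketone, 1 C=O (running total 6).
CH(NHCOCH3): amide, 1 C=O (running total 7).
CH(CONH2): amide, 1 C=O (running total 8).

8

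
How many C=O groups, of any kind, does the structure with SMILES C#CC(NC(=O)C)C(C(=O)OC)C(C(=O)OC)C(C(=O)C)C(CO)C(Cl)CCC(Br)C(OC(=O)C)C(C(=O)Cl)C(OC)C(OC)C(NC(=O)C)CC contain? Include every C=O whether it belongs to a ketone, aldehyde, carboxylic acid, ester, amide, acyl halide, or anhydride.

7

CH(NHCOCH3): amide, 1 C=O (running total 1).
CH(COOCH3): ester, 1 C=O (running total 2).
CH(COOCH3): ester, 1 C=O (running total 3).
CH(COCH3): ketone, 1 C=O (running total 4).
CH(OCOCH3): ester, 1 C=O (running total 5).
CH(COCl): acyl halide, 1 C=O (running total 6).
CH(NHCOCH3): amide, 1 C=O (running total 7).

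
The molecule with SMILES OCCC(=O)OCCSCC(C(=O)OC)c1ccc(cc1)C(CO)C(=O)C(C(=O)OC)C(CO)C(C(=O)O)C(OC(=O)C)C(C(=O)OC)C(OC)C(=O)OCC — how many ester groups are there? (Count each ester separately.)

HO– on an sp³ carbon → alcohol.
–C(=O)–O–C with C on the carbonyl side → ester.
C–S–C linkage → sulfide (thioether).
pendant –COOCH3: carbonyl C bonded to C and –OCH3 → ester.
para-disubstituted benzene ring → arene.
pendant –CH2OH on an sp³ backbone C → alcohol.
–C(=O)– with carbon on both sides → ketone.
pendant –COOCH3: carbonyl C bonded to C and –OCH3 → ester.
pendant –CH2OH on an sp³ backbone C → alcohol.
pendant –COOH: carbonyl C bonded to C and –OH → carboxylic acid.
pendant –OC(=O)CH3: an acyloxy group → ester.
pendant –COOCH3: carbonyl C bonded to C and –OCH3 → ester.
pendant –OCH3: C–O–C with sp³ C, no adjacent C=O → ether.
–C(=O)OCH2CH3: carbonyl C bonded to C and to –OEt → ester.
Ester appears at: CH2COOCH2, CH(COOCH3), CH(COOCH3), CH(OCOCH3), CH(COOCH3), COOCH2CH3 → 6.

6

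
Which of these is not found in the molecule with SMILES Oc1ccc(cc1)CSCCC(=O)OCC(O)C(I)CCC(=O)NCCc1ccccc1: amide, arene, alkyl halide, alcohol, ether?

alcohol: present (CH(OH) — –OH on an sp³ carbon → alcohol (secondary)).
alkyl halide: present (CH(I) — halogen on an sp³ carbon → alkyl halide).
amide: present (CH2CONHCH2 — –C(=O)–N– linkage → amide (the N is not an amine)).
arene: present (HOC6H4 — –OH attached directly to an aromatic ring → phenol (not alcohol); the ring itself is an arene).
ether: absent. In CH2COOCH2, the C–O–C oxygen is adjacent to a C=O, so it belongs to an ester, not an ether.

ether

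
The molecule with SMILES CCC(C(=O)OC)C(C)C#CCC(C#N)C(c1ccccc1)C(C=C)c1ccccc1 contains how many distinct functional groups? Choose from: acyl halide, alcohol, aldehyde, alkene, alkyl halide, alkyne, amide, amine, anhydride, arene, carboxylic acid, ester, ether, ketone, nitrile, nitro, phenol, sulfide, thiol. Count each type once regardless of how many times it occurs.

pendant –COOCH3: carbonyl C bonded to C and –OCH3 → ester.
C≡C triple bond → alkyne.
pendant –C≡N: nitrile.
pendant –C6H5: benzene ring → arene.
pendant –CH=CH2: C=C double bond → alkene.
–C6H5 phenyl ring → arene.
Distinct types present: alkene, alkyne, arene, ester, nitrile.

5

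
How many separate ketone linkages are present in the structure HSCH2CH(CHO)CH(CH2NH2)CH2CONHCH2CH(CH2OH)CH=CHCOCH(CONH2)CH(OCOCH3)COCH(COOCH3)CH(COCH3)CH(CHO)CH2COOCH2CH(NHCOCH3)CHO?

–SH on an sp³ carbon → thiol.
pendant –CHO: carbonyl C bonded to C and H → aldehyde.
pendant –CH2NH2: N on sp³ C, no adjacent C=O → amine.
–C(=O)–N– linkage → amide (the N is not an amine).
pendant –CH2OH on an sp³ backbone C → alcohol.
C=C double bond → alkene.
–C(=O)– with carbon on both sides → ketone.
pendant –CONH2: carbonyl C bonded to C and N → amide.
pendant –OC(=O)CH3: an acyloxy group → ester.
–C(=O)– with carbon on both sides → ketone.
pendant –COOCH3: carbonyl C bonded to C and –OCH3 → ester.
pendant –COCH3: carbonyl C bonded to two carbons → ketone.
pendant –CHO: carbonyl C bonded to C and H → aldehyde.
–C(=O)–O–C with C on the carbonyl side → ester.
pendant –NHC(=O)CH3: N bonded to a carbonyl → amide (not amine).
terminal –CHO: carbonyl C bonded to H and C → aldehyde.
Ketone appears at: CO, CO, CH(COCH3) → 3.

3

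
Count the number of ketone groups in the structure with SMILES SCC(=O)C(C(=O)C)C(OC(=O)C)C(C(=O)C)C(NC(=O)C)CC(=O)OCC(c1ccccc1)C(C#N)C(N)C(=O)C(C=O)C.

Taking each segment in turn:
  HSCH2: –SH on an sp³ carbon → thiol.
  CO: –C(=O)– with carbon on both sides → ketone.
  CH(COCH3): pendant –COCH3: carbonyl C bonded to two carbons → ketone.
  CH(OCOCH3): pendant –OC(=O)CH3: an acyloxy group → ester.
  CH(COCH3): pendant –COCH3: carbonyl C bonded to two carbons → ketone.
  CH(NHCOCH3): pendant –NHC(=O)CH3: N bonded to a carbonyl → amide (not amine).
  CH2COOCH2: –C(=O)–O–C with C on the carbonyl side → ester.
  CH(C6H5): pendant –C6H5: benzene ring → arene.
  CH(CN): pendant –C≡N: nitrile.
  CH(NH2): –NH2 on an sp³ carbon with no adjacent C=O → amine.
  CO: –C(=O)– with carbon on both sides → ketone.
  CH(CHO): pendant –CHO: carbonyl C bonded to C and H → aldehyde.
Ketone appears at: CO, CH(COCH3), CH(COCH3), CO → 4.

4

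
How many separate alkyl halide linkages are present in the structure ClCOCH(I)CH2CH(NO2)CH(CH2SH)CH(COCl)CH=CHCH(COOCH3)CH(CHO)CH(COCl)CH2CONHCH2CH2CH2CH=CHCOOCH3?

–C(=O)Cl: carbonyl C bonded to C and to a halogen → acyl halide (not alkyl halide).
halogen on an sp³ carbon → alkyl halide.
–NO2 on an sp³ carbon → nitro (the N=O is not a carbonyl).
pendant –CH2SH → thiol.
pendant –C(=O)X: carbonyl C bonded to C and halogen → acyl halide.
C=C double bond → alkene.
pendant –COOCH3: carbonyl C bonded to C and –OCH3 → ester.
pendant –CHO: carbonyl C bonded to C and H → aldehyde.
pendant –C(=O)X: carbonyl C bonded to C and halogen → acyl halide.
–C(=O)–N– linkage → amide (the N is not an amine).
C=C double bond → alkene.
–C(=O)OCH3: carbonyl C bonded to C and to –OCH3 → ester (not ketone + ether).
Alkyl halide appears at: CH(I) → 1.

1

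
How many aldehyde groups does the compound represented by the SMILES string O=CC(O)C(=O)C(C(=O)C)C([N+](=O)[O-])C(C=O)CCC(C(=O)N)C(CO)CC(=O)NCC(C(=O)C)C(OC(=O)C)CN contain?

2

Taking each segment in turn:
  OHC: terminal –CHO: carbonyl C bonded to H and C → aldehyde.
  CH(OH): –OH on an sp³ carbon → alcohol (secondary).
  CO: –C(=O)– with carbon on both sides → ketone.
  CH(COCH3): pendant –COCH3: carbonyl C bonded to two carbons → ketone.
  CH(NO2): –NO2 on an sp³ carbon → nitro (the N=O is not a carbonyl).
  CH(CHO): pendant –CHO: carbonyl C bonded to C and H → aldehyde.
  CH(CONH2): pendant –CONH2: carbonyl C bonded to C and N → amide.
  CH(CH2OH): pendant –CH2OH on an sp³ backbone C → alcohol.
  CH2CONHCH2: –C(=O)–N– linkage → amide (the N is not an amine).
  CH(COCH3): pendant –COCH3: carbonyl C bonded to two carbons → ketone.
  CH(OCOCH3): pendant –OC(=O)CH3: an acyloxy group → ester.
  CH2NH2: –NH2 on an sp³ carbon with no adjacent C=O → amine.
Aldehyde appears at: OHC, CH(CHO) → 2.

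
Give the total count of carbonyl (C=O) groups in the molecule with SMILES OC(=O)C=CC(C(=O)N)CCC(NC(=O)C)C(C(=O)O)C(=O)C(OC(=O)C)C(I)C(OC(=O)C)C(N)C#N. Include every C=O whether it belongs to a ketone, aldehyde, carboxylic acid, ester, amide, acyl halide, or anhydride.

7

HOOC: carboxylic acid, 1 C=O (running total 1).
CH(CONH2): amide, 1 C=O (running total 2).
CH(NHCOCH3): amide, 1 C=O (running total 3).
CH(COOH): carboxylic acid, 1 C=O (running total 4).
CO: ketone, 1 C=O (running total 5).
CH(OCOCH3): ester, 1 C=O (running total 6).
CH(OCOCH3): ester, 1 C=O (running total 7).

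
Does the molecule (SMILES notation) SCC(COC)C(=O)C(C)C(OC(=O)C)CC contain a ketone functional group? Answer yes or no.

yes

–SH on an sp³ carbon → thiol.
pendant –CH2OCH3: C–O–C linkage → ether.
–C(=O)– with carbon on both sides → ketone.
pendant –OC(=O)CH3: an acyloxy group → ester.
The CO segment supplies the ketone: –C(=O)– with carbon on both sides → ketone.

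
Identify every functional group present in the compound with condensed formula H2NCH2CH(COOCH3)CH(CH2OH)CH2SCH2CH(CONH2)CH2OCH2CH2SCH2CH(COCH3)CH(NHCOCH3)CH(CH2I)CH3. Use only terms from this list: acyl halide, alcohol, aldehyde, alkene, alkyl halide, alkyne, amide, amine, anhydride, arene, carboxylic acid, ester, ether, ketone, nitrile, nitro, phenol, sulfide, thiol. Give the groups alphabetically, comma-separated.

alcohol, alkyl halide, amide, amine, ester, ether, ketone, sulfide

Reading the structure from left to right:
  H2NCH2: –NH2 on an sp³ carbon with no adjacent C=O → amine.
  CH(COOCH3): pendant –COOCH3: carbonyl C bonded to C and –OCH3 → ester.
  CH(CH2OH): pendant –CH2OH on an sp³ backbone C → alcohol.
  CH2SCH2: C–S–C linkage → sulfide (thioether).
  CH(CONH2): pendant –CONH2: carbonyl C bonded to C and N → amide.
  CH2OCH2: C–O–C with sp³ carbons on both sides and no adjacent C=O → ether.
  CH2SCH2: C–S–C linkage → sulfide (thioether).
  CH(COCH3): pendant –COCH3: carbonyl C bonded to two carbons → ketone.
  CH(NHCOCH3): pendant –NHC(=O)CH3: N bonded to a carbonyl → amide (not amine).
  CH(CH2I): pendant –CH2X: halogen on sp³ carbon → alkyl halide.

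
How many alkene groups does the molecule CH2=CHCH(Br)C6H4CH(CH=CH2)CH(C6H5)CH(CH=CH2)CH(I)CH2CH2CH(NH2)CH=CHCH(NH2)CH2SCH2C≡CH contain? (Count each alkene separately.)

Taking each segment in turn:
  CH2=CH: C=C double bond → alkene.
  CH(Br): halogen on an sp³ carbon → alkyl halide.
  C6H4: para-disubstituted benzene ring → arene.
  CH(CH=CH2): pendant –CH=CH2: C=C double bond → alkene.
  CH(C6H5): pendant –C6H5: benzene ring → arene.
  CH(CH=CH2): pendant –CH=CH2: C=C double bond → alkene.
  CH(I): halogen on an sp³ carbon → alkyl halide.
  CH(NH2): –NH2 on an sp³ carbon with no adjacent C=O → amine.
  CH=CH: C=C double bond → alkene.
  CH(NH2): –NH2 on an sp³ carbon with no adjacent C=O → amine.
  CH2SCH2: C–S–C linkage → sulfide (thioether).
  C≡CH: C≡C triple bond → alkyne.
Alkene appears at: CH2=CH, CH(CH=CH2), CH(CH=CH2), CH=CH → 4.

4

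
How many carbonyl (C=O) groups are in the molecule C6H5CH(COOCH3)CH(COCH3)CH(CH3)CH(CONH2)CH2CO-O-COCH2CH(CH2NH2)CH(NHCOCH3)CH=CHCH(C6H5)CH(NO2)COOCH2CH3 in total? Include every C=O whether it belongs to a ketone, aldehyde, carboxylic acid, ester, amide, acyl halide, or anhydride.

CH(COOCH3): ester, 1 C=O (running total 1).
CH(COCH3): ketone, 1 C=O (running total 2).
CH(CONH2): amide, 1 C=O (running total 3).
CH2CO-O-COCH2: anhydride, 2 C=O (running total 5).
CH(NHCOCH3): amide, 1 C=O (running total 6).
COOCH2CH3: ester, 1 C=O (running total 7).

7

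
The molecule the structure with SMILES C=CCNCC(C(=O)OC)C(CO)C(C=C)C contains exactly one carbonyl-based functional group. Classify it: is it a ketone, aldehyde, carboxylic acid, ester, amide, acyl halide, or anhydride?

ester

The carbonyl is in the CH(COOCH3) segment: pendant –COOCH3: carbonyl C bonded to C and –OCH3 → ester.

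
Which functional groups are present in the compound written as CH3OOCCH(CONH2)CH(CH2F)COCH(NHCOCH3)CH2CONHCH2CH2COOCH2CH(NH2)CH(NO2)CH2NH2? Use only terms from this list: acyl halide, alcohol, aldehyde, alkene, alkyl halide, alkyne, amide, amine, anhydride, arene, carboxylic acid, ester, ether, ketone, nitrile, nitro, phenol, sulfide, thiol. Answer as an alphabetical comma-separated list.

alkyl halide, amide, amine, ester, ketone, nitro

Working along the chain:
  CH3OOC: CH3O–C(=O)–: carbonyl C bonded to C and to –OCH3 → ester (not ketone + ether).
  CH(CONH2): pendant –CONH2: carbonyl C bonded to C and N → amide.
  CH(CH2F): pendant –CH2X: halogen on sp³ carbon → alkyl halide.
  CO: –C(=O)– with carbon on both sides → ketone.
  CH(NHCOCH3): pendant –NHC(=O)CH3: N bonded to a carbonyl → amide (not amine).
  CH2CONHCH2: –C(=O)–N– linkage → amide (the N is not an amine).
  CH2COOCH2: –C(=O)–O–C with C on the carbonyl side → ester.
  CH(NH2): –NH2 on an sp³ carbon with no adjacent C=O → amine.
  CH(NO2): –NO2 on an sp³ carbon → nitro (the N=O is not a carbonyl).
  CH2NH2: –NH2 on an sp³ carbon with no adjacent C=O → amine.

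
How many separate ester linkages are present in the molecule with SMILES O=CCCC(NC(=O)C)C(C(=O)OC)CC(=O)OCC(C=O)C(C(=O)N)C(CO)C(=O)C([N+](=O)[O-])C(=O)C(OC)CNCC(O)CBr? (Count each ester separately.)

2

Reading the structure from left to right:
  OHC: terminal –CHO: carbonyl C bonded to H and C → aldehyde.
  CH(NHCOCH3): pendant –NHC(=O)CH3: N bonded to a carbonyl → amide (not amine).
  CH(COOCH3): pendant –COOCH3: carbonyl C bonded to C and –OCH3 → ester.
  CH2COOCH2: –C(=O)–O–C with C on the carbonyl side → ester.
  CH(CHO): pendant –CHO: carbonyl C bonded to C and H → aldehyde.
  CH(CONH2): pendant –CONH2: carbonyl C bonded to C and N → amide.
  CH(CH2OH): pendant –CH2OH on an sp³ backbone C → alcohol.
  CO: –C(=O)– with carbon on both sides → ketone.
  CH(NO2): –NO2 on an sp³ carbon → nitro (the N=O is not a carbonyl).
  CO: –C(=O)– with carbon on both sides → ketone.
  CH(OCH3): pendant –OCH3: C–O–C with sp³ C, no adjacent C=O → ether.
  CH2NHCH2: C–N–C with sp³ carbons and no adjacent C=O → amine (secondary).
  CH(OH): –OH on an sp³ carbon → alcohol (secondary).
  CH2Br: halogen on an sp³ carbon → alkyl halide.
Ester appears at: CH(COOCH3), CH2COOCH2 → 2.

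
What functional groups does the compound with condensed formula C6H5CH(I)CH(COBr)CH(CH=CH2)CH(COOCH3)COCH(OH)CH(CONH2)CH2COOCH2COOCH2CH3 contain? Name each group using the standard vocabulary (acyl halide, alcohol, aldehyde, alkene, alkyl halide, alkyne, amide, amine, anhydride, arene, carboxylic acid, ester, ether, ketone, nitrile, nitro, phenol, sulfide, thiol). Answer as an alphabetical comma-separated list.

Reading the structure from left to right:
  C6H5: C6H5– phenyl ring → arene.
  CH(I): halogen on an sp³ carbon → alkyl halide.
  CH(COBr): pendant –C(=O)X: carbonyl C bonded to C and halogen → acyl halide.
  CH(CH=CH2): pendant –CH=CH2: C=C double bond → alkene.
  CH(COOCH3): pendant –COOCH3: carbonyl C bonded to C and –OCH3 → ester.
  CO: –C(=O)– with carbon on both sides → ketone.
  CH(OH): –OH on an sp³ carbon → alcohol (secondary).
  CH(CONH2): pendant –CONH2: carbonyl C bonded to C and N → amide.
  CH2COOCH2: –C(=O)–O–C with C on the carbonyl side → ester.
  COOCH2CH3: –C(=O)OCH2CH3: carbonyl C bonded to C and to –OEt → ester.

acyl halide, alcohol, alkene, alkyl halide, amide, arene, ester, ketone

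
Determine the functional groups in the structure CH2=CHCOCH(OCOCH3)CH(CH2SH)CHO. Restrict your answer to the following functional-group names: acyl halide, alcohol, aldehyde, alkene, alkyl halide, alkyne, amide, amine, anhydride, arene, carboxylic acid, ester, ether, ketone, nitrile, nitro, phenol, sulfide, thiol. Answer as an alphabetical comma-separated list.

aldehyde, alkene, ester, ketone, thiol

C=C double bond → alkene.
–C(=O)– with carbon on both sides → ketone.
pendant –OC(=O)CH3: an acyloxy group → ester.
pendant –CH2SH → thiol.
terminal –CHO: carbonyl C bonded to H and C → aldehyde.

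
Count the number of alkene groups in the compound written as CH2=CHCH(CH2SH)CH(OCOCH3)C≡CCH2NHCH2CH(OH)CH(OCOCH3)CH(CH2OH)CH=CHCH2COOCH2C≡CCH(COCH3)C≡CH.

2

Reading the structure from left to right:
  CH2=CH: C=C double bond → alkene.
  CH(CH2SH): pendant –CH2SH → thiol.
  CH(OCOCH3): pendant –OC(=O)CH3: an acyloxy group → ester.
  C≡C: C≡C triple bond → alkyne.
  CH2NHCH2: C–N–C with sp³ carbons and no adjacent C=O → amine (secondary).
  CH(OH): –OH on an sp³ carbon → alcohol (secondary).
  CH(OCOCH3): pendant –OC(=O)CH3: an acyloxy group → ester.
  CH(CH2OH): pendant –CH2OH on an sp³ backbone C → alcohol.
  CH=CH: C=C double bond → alkene.
  CH2COOCH2: –C(=O)–O–C with C on the carbonyl side → ester.
  C≡C: C≡C triple bond → alkyne.
  CH(COCH3): pendant –COCH3: carbonyl C bonded to two carbons → ketone.
  C≡CH: C≡C triple bond → alkyne.
Alkene appears at: CH2=CH, CH=CH → 2.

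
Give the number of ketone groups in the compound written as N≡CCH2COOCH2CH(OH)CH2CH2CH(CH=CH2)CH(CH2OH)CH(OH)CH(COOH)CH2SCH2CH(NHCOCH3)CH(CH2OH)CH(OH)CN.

Taking each segment in turn:
  N≡C: N≡C–: carbon triple-bonded to nitrogen → nitrile.
  CH2COOCH2: –C(=O)–O–C with C on the carbonyl side → ester.
  CH(OH): –OH on an sp³ carbon → alcohol (secondary).
  CH(CH=CH2): pendant –CH=CH2: C=C double bond → alkene.
  CH(CH2OH): pendant –CH2OH on an sp³ backbone C → alcohol.
  CH(OH): –OH on an sp³ carbon → alcohol (secondary).
  CH(COOH): pendant –COOH: carbonyl C bonded to C and –OH → carboxylic acid.
  CH2SCH2: C–S–C linkage → sulfide (thioether).
  CH(NHCOCH3): pendant –NHC(=O)CH3: N bonded to a carbonyl → amide (not amine).
  CH(CH2OH): pendant –CH2OH on an sp³ backbone C → alcohol.
  CH(OH): –OH on an sp³ carbon → alcohol (secondary).
  CN: –C≡N: carbon triple-bonded to nitrogen → nitrile.
No segment is a ketone: CH2COOCH2 is ester, not ketone; CH(COOH) is carboxylic acid, not ketone; CH(NHCOCH3) is amide, not ketone. → 0.

0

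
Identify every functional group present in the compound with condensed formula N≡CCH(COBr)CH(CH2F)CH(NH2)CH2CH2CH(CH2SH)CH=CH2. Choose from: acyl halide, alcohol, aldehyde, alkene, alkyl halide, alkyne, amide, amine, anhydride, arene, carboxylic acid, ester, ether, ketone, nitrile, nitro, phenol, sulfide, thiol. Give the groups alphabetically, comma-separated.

Taking each segment in turn:
  N≡C: N≡C–: carbon triple-bonded to nitrogen → nitrile.
  CH(COBr): pendant –C(=O)X: carbonyl C bonded to C and halogen → acyl halide.
  CH(CH2F): pendant –CH2X: halogen on sp³ carbon → alkyl halide.
  CH(NH2): –NH2 on an sp³ carbon with no adjacent C=O → amine.
  CH(CH2SH): pendant –CH2SH → thiol.
  CH=CH2: C=C double bond → alkene.

acyl halide, alkene, alkyl halide, amine, nitrile, thiol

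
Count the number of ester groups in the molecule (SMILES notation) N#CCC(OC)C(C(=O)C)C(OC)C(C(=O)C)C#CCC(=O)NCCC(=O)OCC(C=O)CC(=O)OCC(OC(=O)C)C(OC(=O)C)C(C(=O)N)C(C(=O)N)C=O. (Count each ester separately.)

4

Reading the structure from left to right:
  N≡C: N≡C–: carbon triple-bonded to nitrogen → nitrile.
  CH(OCH3): pendant –OCH3: C–O–C with sp³ C, no adjacent C=O → ether.
  CH(COCH3): pendant –COCH3: carbonyl C bonded to two carbons → ketone.
  CH(OCH3): pendant –OCH3: C–O–C with sp³ C, no adjacent C=O → ether.
  CH(COCH3): pendant –COCH3: carbonyl C bonded to two carbons → ketone.
  C≡C: C≡C triple bond → alkyne.
  CH2CONHCH2: –C(=O)–N– linkage → amide (the N is not an amine).
  CH2COOCH2: –C(=O)–O–C with C on the carbonyl side → ester.
  CH(CHO): pendant –CHO: carbonyl C bonded to C and H → aldehyde.
  CH2COOCH2: –C(=O)–O–C with C on the carbonyl side → ester.
  CH(OCOCH3): pendant –OC(=O)CH3: an acyloxy group → ester.
  CH(OCOCH3): pendant –OC(=O)CH3: an acyloxy group → ester.
  CH(CONH2): pendant –CONH2: carbonyl C bonded to C and N → amide.
  CH(CONH2): pendant –CONH2: carbonyl C bonded to C and N → amide.
  CHO: terminal –CHO: carbonyl C bonded to H and C → aldehyde.
Ester appears at: CH2COOCH2, CH2COOCH2, CH(OCOCH3), CH(OCOCH3) → 4.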